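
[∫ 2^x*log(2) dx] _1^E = -2 + 2^E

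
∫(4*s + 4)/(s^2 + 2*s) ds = 2*log(s*(s + 2)) + C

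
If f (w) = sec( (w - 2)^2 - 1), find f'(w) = 2*w*tan(w^2 - 4*w + 3)*sec(w^2 - 4*w + 3) - 4*tan(w^2 - 4*w + 3)*sec(w^2 - 4*w + 3)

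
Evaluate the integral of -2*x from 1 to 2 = -3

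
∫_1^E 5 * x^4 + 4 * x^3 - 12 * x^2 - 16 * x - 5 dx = 16 + (1 + E)^3*(-2*E - 1 + exp(2))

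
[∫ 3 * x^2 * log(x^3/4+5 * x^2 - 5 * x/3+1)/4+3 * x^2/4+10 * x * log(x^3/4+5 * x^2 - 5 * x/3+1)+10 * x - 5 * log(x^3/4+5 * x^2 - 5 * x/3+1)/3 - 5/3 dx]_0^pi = (-5*pi/3 + 1 + pi^3/4 + 5*pi^2)*log(-5*pi/3 + 1 + pi^3/4 + 5*pi^2)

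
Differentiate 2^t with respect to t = 2^t*log(2)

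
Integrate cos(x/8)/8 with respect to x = sin(x/8) + C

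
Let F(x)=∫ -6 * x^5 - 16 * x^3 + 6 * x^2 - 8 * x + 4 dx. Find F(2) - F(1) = -117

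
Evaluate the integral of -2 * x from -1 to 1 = 0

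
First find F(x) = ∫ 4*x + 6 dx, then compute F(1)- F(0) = 8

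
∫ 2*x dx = x^2 + C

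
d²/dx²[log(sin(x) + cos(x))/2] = -1/(sin(2*x) + 1)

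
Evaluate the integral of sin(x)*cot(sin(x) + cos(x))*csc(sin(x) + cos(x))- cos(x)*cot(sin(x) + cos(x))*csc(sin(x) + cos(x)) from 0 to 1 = -csc(1) + csc(cos(1) + sin(1))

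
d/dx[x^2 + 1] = 2*x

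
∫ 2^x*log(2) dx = 2^x + C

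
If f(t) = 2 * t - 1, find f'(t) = 2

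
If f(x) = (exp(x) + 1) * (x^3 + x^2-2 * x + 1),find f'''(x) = x^3*exp(x) + 10*x^2*exp(x) + 22*x*exp(x) + 7*exp(x) + 6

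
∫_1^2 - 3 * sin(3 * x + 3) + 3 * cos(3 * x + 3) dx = -cos(6) + cos(9) - sin(6) + sin(9)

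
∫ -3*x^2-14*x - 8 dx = -x^3 - 7*x^2 - 8*x + C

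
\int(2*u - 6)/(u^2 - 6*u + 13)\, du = log((u - 3)^2 + 4) + C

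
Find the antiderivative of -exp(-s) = exp(-s) + C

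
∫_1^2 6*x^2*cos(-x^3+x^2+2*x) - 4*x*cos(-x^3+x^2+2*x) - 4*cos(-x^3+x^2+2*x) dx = 2*sin(2)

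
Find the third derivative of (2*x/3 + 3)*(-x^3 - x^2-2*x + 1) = -16*x - 22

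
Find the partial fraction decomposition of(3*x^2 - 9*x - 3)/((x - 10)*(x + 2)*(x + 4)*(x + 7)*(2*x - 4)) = 23/(510*(x + 7)) - 9/(112*(x + 4)) + 9/(320*(x + 2)) + 1/(384*(x - 2)) + 69/(15232*(x - 10))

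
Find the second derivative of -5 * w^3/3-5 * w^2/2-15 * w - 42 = -10*w - 5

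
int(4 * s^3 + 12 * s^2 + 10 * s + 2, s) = s^4 + 4*s^3 + 5*s^2 + 2*s + C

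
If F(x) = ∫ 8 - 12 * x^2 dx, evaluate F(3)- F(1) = -88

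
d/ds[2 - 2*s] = -2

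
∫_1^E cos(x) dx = -sin(1) + sin(E)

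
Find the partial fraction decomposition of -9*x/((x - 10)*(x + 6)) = -27/(8*(x + 6)) - 45/(8*(x - 10))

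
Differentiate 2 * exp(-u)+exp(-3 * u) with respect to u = (-2*exp(2*u) - 3)*exp(-3*u)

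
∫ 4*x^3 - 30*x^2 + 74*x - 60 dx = x^4 - 10*x^3 + 37*x^2 - 60*x + C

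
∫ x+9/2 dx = x^2/2 + 9*x/2 + C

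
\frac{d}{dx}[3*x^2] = 6*x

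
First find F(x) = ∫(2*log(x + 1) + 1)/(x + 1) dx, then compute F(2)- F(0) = log(3) + log(3)^2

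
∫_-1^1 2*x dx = 0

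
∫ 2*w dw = w^2 + C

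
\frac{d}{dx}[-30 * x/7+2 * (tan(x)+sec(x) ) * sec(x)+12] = 4*tan(x)^2*sec(x) + 4*tan(x)*sec(x)^2 + 2*sec(x) - 30/7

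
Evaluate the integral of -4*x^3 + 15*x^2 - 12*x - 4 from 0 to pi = -8 + (-2 + pi)^3*(-pi - 1)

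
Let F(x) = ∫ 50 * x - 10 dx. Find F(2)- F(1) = 65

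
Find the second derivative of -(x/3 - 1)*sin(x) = x*sin(x)/3 - sin(x) - 2*cos(x)/3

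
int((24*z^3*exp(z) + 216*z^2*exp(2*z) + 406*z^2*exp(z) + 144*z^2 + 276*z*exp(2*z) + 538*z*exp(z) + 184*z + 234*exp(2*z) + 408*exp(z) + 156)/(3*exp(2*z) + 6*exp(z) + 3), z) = 2*(3*exp(z) + 2)*(12*z^3 + 23*z^2 + 39*z + 9)/(3*(exp(z) + 1)) + C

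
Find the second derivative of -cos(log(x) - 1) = sqrt(2)*cos(log(x) - 1 + pi/4)/x^2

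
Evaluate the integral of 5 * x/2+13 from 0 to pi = 5*pi^2/4 + 13*pi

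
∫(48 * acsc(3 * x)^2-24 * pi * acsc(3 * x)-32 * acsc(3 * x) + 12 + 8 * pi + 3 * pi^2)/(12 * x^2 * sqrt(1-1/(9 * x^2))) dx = -(4*acsc(3*x) - pi)^3/16 + (4*acsc(3*x) - pi)^2/4 - 3*acsc(3*x) + C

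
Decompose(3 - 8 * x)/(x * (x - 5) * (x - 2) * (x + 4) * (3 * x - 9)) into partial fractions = 5/(648*(x + 4)) - 13/(108*(x - 2)) + 1/(6*(x - 3)) - 37/(810*(x - 5)) - 1/(120*x)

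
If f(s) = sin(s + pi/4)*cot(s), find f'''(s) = -6*sin(s + pi/4)*cot(s)^4 - 5*sin(s + pi/4)*cot(s)^2 + sin(s + pi/4) + 6*cos(s + pi/4)*cot(s)^3 + 5*cos(s + pi/4)*cot(s)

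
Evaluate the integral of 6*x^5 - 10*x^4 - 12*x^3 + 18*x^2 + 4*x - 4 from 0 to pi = -1 + (-pi^2 - 2*pi + 1 + pi^3)^2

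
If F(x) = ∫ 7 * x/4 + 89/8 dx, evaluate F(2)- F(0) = 103/4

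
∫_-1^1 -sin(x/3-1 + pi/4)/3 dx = -sin(pi/4 + 4/3) + sin(2/3 + pi/4)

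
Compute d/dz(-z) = -1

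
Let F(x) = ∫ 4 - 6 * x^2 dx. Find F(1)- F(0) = 2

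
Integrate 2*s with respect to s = s^2 + C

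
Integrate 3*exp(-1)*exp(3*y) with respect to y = exp(3*y - 1) + C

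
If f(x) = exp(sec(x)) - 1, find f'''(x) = (-1 - 3/cos(x) + 5/cos(x)^2 + 6/cos(x)^3 + cos(x)^(-4))*exp(1/cos(x))*sin(x)/cos(x)^2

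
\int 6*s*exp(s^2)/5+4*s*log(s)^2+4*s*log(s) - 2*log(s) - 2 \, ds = 2*s^2*log(s)^2 - 2*s*log(s) + 3*exp(s^2)/5 + C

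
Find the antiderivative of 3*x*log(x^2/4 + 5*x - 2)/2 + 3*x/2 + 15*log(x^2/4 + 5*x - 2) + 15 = 3*(x^2 + 20*x - 8)*log(x^2/4 + 5*x - 2)/4 + C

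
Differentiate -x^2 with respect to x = -2*x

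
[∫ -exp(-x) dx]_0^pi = -1 + exp(-pi)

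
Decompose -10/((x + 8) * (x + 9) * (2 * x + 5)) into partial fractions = -40/(143*(2*x + 5)) - 10/(13*(x + 9)) + 10/(11*(x + 8))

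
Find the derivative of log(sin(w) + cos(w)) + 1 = 1/tan(w + pi/4)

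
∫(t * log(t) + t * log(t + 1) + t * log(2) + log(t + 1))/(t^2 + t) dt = log(2*t)*log(t + 1) + C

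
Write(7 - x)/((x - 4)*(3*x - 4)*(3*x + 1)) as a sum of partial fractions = 22/(65*(3*x + 1)) - 17/(40*(3*x - 4)) + 3/(104*(x - 4))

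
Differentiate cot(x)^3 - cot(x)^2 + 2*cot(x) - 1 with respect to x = -3*cot(x)^4 + 2*cot(x)^3 - 5*cot(x)^2 + 2*cot(x) - 2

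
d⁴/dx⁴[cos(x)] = cos(x)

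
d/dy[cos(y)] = -sin(y)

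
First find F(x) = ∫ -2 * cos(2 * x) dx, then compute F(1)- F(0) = -sin(2)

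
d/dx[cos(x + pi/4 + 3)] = -sin(x + pi/4 + 3)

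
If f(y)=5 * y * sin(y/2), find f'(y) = 5*y*cos(y/2)/2 + 5*sin(y/2)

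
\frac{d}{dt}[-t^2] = -2*t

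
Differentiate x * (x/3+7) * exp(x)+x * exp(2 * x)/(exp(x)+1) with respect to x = (x^2*exp(3*x) + 2*x^2*exp(2*x) + x^2*exp(x) + 26*x*exp(3*x) + 52*x*exp(2*x) + 23*x*exp(x) + 24*exp(3*x) + 45*exp(2*x) + 21*exp(x))/(3*exp(2*x) + 6*exp(x) + 3)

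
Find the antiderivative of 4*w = 2*w^2 + C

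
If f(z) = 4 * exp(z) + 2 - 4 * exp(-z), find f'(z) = (4*exp(2*z) + 4)*exp(-z)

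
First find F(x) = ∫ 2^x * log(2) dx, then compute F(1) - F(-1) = 3/2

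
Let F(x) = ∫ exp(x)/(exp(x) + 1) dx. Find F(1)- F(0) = -log(6) + log(3 + 3*E)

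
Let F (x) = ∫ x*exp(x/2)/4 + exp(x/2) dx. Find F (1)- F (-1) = -exp(-1/2)/2 + 3*exp(1/2)/2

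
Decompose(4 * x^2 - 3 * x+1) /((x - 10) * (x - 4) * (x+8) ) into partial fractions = 281/(216*(x + 8)) - 53/(72*(x - 4)) + 371/(108*(x - 10))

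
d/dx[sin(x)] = cos(x)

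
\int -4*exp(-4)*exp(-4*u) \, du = exp(-4*u - 4) + C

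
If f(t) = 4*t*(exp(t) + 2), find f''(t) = 4*t*exp(t) + 8*exp(t)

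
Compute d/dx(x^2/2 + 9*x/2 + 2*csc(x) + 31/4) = x - 2*cot(x)*csc(x) + 9/2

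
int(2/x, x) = 2*log(x) + C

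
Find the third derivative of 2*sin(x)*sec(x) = 12*tan(x)^4 + 16*tan(x)^2 + 4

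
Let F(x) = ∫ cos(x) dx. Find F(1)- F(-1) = 2*sin(1)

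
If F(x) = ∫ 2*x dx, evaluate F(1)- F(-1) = 0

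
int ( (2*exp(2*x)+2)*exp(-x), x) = 4*sinh(x) + C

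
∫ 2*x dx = x^2 + C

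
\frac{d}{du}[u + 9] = 1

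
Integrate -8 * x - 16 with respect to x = -4*x^2 - 16*x + C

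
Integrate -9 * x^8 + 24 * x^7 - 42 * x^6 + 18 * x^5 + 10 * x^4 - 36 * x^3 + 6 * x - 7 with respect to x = -x^9 + 3*x^8 - 6*x^7 + 3*x^6 + 2*x^5 - 9*x^4 + 3*x^2 - 7*x + C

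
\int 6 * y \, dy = 3*y^2 + C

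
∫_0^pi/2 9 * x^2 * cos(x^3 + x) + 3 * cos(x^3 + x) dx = 3*cos(pi^3/8)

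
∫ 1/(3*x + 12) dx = log(x + 4)/3 + C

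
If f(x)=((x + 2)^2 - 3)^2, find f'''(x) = 24*x + 48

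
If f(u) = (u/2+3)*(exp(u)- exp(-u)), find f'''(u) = (u*exp(2*u) + u + 9*exp(2*u) + 3)*exp(-u)/2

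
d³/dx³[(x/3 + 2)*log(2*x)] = (12 - x)/(3*x^3)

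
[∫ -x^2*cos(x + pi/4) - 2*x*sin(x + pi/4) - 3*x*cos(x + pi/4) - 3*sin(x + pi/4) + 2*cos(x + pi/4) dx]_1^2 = -8*sin(pi/4 + 2) + 2*sin(pi/4 + 1)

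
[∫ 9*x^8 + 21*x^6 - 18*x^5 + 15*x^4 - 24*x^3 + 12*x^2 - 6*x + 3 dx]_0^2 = 730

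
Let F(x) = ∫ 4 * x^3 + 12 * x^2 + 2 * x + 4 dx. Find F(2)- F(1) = 50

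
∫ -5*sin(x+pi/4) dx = 5*cos(x + pi/4) + C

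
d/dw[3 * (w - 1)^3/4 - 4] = 9*w^2/4 - 9*w/2 + 9/4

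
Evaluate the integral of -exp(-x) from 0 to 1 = -1 + exp(-1)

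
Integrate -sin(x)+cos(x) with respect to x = sin(x) + cos(x) + C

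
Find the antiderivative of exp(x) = exp(x) + C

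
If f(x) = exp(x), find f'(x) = exp(x)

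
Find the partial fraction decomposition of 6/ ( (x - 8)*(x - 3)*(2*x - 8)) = 3/(5*(x - 3)) - 3/(4*(x - 4)) + 3/(20*(x - 8))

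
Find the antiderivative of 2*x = x^2 + C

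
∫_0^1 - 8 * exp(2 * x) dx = 4 - 4*exp(2)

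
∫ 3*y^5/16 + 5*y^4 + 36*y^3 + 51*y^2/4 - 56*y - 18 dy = y^6/32 + y^5 + 9*y^4 + 17*y^3/4 - 28*y^2 - 18*y + C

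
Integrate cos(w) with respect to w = sin(w) + C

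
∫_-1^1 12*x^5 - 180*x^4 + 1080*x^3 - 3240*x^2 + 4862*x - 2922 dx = -8076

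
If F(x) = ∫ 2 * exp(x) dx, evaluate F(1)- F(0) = -2 + 2*E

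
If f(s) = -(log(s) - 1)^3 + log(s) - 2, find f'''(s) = (-6*log(s)^2 + 30*log(s) - 28)/s^3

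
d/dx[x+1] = 1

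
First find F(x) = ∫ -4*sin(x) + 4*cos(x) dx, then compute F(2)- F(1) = 4*sqrt(2)*(-sin(pi/4 + 1) + sin(pi/4 + 2))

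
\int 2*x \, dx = x^2 + C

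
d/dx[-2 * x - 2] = -2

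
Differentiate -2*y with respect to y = -2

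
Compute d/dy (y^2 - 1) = 2*y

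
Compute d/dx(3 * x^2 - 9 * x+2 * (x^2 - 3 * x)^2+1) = 8*x^3 - 36*x^2 + 42*x - 9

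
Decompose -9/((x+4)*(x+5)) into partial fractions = 9/(x + 5) - 9/(x + 4)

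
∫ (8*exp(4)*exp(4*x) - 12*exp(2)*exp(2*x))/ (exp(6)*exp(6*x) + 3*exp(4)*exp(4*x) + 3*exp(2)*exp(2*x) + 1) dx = (8*exp(2*x + 2) + 6*exp(4*x + 4) + 7)/(2*exp(2*x + 2) + exp(4*x + 4) + 1) + C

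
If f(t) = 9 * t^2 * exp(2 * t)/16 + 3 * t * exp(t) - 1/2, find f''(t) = 9*t^2*exp(2*t)/4 + 9*t*exp(2*t)/2 + 3*t*exp(t) + 9*exp(2*t)/8 + 6*exp(t)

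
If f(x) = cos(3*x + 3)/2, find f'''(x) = 27*sin(3*x + 3)/2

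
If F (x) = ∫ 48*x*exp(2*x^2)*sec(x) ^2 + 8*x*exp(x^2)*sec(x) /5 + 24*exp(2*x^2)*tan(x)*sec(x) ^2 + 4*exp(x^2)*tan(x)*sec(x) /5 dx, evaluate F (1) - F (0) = -64/5 + 4*E*sec(1)/5 + 12*exp(2)*sec(1)^2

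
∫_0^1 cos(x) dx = sin(1)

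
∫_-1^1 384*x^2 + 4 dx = 264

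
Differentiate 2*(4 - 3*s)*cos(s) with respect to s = 6*s*sin(s) - 8*sin(s) - 6*cos(s)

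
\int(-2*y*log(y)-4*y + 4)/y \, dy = -2*(y - 2)*(log(y) + 1) + C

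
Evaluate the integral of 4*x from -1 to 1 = 0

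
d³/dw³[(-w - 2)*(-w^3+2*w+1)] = 24*w + 12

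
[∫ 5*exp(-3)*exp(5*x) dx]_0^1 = -exp(-3) + exp(2)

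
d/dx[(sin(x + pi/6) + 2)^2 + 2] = sin(2*x + pi/3) + 4*cos(x + pi/6)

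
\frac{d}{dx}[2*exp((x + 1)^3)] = 6*x^2*exp(x^3 + 3*x^2 + 3*x + 1) + 12*x*exp(x^3 + 3*x^2 + 3*x + 1) + 6*exp(x^3 + 3*x^2 + 3*x + 1)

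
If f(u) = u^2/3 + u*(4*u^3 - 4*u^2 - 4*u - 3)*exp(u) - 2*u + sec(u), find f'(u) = 4*u^4*exp(u) + 12*u^3*exp(u) - 16*u^2*exp(u) - 11*u*exp(u) + 2*u/3 - 3*exp(u) + tan(u)*sec(u) - 2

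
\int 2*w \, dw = w^2 + C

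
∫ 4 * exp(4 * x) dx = exp(4*x) + C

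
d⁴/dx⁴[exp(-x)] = exp(-x)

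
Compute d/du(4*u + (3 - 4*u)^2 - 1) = 32*u - 20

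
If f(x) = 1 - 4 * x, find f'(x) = -4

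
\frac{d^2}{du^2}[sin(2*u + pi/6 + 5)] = -4*sin(2*u + pi/6 + 5)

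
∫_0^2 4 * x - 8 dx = -8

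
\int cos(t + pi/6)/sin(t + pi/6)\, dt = log(sin(t + pi/6)) + C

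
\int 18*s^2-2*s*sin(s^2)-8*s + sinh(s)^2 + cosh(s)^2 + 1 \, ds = 6*s^3 - 4*s^2 + s + cos(s^2) + sinh(2*s)/2 + C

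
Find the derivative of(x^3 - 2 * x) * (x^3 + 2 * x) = 6*x^5 - 8*x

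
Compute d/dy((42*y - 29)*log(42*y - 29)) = 42*log(42*y - 29) + 42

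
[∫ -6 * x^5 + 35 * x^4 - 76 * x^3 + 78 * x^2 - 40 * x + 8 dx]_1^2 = -1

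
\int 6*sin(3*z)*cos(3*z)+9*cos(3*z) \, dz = (sin(3*z) + 3)*sin(3*z) + C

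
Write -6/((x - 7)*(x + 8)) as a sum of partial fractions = 2/(5*(x + 8)) - 2/(5*(x - 7))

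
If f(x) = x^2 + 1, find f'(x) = 2*x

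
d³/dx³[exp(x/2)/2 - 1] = exp(x/2)/16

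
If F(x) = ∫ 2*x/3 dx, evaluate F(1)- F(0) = 1/3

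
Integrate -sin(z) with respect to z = cos(z) + C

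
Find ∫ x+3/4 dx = x^2/2 + 3*x/4 + C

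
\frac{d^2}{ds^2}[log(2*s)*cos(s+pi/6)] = -(s^2*log(s)*cos(s + pi/6) + s^2*log(2)*cos(s + pi/6) + 2*s*sin(s + pi/6) + cos(s + pi/6))/s^2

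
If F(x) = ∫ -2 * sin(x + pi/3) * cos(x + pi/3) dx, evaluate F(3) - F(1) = -sin(pi/6 + 6)/2 + sin(pi/6 + 2)/2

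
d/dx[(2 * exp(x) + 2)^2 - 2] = 8*exp(2*x) + 8*exp(x)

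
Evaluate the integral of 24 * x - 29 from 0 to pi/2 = -15 + (3 - 2*pi)*(5 - 3*pi/2)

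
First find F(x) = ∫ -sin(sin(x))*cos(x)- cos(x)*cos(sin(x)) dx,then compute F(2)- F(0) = -1 - sin(sin(2)) + cos(sin(2))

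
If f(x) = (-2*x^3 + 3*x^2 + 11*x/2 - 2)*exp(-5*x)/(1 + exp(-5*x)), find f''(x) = (-100*x^3*exp(10*x) + 100*x^3*exp(5*x) + 270*x^2*exp(10*x) - 30*x^2*exp(5*x) + 131*x*exp(10*x) - 443*x*exp(5*x) - 24*x - 198*exp(10*x) + 14*exp(5*x) + 12)/(2*exp(15*x) + 6*exp(10*x) + 6*exp(5*x) + 2)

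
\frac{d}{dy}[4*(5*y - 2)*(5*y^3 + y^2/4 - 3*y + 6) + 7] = 400*y^3 - 105*y^2 - 124*y + 144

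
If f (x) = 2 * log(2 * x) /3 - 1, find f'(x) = 2/(3*x)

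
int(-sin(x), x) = cos(x) + C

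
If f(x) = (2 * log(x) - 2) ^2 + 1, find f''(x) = (16 - 8*log(x))/x^2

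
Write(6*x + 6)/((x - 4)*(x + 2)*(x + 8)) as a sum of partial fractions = -7/(12*(x + 8)) + 1/(6*(x + 2)) + 5/(12*(x - 4))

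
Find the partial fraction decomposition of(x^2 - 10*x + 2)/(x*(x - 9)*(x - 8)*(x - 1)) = -1/(8*(x - 1)) + 1/(4*(x - 8)) - 7/(72*(x - 9)) - 1/(36*x)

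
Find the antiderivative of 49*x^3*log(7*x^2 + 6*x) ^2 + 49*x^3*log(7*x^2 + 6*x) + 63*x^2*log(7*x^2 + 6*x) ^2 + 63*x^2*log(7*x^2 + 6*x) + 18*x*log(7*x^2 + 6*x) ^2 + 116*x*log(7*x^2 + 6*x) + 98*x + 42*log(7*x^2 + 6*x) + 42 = x*(7*x + 6)*(x*(7*x + 6)*log(x*(7*x + 6)) + 28)*log(x*(7*x + 6))/4 + C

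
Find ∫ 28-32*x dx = -16*x^2 + 28*x + C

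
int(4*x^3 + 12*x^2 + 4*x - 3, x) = x^4 + 4*x^3 + 2*x^2 - 3*x + C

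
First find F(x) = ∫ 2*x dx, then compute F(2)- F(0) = 4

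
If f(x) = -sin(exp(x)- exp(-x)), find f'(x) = -(exp(2*x) + 1)*exp(-x)*cos(exp(x) - exp(-x))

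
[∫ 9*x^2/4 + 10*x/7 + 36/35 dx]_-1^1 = 249/70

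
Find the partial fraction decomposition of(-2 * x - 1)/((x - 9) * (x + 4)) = -7/(13*(x + 4)) - 19/(13*(x - 9))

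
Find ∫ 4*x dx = 2*x^2 + C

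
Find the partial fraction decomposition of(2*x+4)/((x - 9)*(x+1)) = -1/(5*(x + 1)) + 11/(5*(x - 9))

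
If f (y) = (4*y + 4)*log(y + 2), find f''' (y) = (-4*y - 16)/(y^3 + 6*y^2 + 12*y + 8)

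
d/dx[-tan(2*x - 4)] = -2*tan(2*x - 4)^2 - 2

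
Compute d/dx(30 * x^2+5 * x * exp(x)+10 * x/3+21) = 5*x*exp(x) + 60*x + 5*exp(x) + 10/3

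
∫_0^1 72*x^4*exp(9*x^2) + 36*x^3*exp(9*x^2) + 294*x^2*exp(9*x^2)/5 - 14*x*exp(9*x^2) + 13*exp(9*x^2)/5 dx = 1 + 38*exp(9)/5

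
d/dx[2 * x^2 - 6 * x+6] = 4*x - 6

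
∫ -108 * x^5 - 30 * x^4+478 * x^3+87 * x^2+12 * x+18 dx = -18*x^6 - 6*x^5 + 239*x^4/2 + 29*x^3 + 6*x^2 + 18*x + C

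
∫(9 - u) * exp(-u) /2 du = (u - 8)*exp(-u)/2 + C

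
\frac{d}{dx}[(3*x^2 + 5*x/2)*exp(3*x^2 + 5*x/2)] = 18*x^3*exp(3*x^2 + 5*x/2) + 45*x^2*exp(3*x^2 + 5*x/2)/2 + 49*x*exp(3*x^2 + 5*x/2)/4 + 5*exp(3*x^2 + 5*x/2)/2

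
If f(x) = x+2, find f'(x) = 1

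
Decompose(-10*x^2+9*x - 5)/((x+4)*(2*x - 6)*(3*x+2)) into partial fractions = 139/(220*(3*x + 2)) - 201/(140*(x + 4)) - 34/(77*(x - 3))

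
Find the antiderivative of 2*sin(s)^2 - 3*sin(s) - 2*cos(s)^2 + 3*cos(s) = -sin(2*s) + 3*sqrt(2)*sin(s + pi/4) + C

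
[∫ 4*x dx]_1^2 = 6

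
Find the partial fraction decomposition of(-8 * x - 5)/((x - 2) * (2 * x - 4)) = -4/(x - 2) - 21/(2*(x - 2)^2)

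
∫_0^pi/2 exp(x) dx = -1 + exp(pi/2)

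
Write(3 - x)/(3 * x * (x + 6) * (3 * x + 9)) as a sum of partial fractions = 1/(18*(x + 6)) - 2/(27*(x + 3)) + 1/(54*x)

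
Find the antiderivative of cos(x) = sin(x) + C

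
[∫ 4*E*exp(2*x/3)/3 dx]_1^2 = -2*exp(5/3) + 2*exp(7/3)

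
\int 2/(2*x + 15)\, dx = log(4*x/3 + 10) + C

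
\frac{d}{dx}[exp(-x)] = -exp(-x)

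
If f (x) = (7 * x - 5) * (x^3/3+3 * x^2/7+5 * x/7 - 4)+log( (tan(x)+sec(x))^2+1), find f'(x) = 4*(28*x^3*cos(x)/3 + 4*x^2*cos(x) + 40*x*cos(x)/7 + sin(x) - 221*cos(x)/7 + 1)*cos(x)^2/(3*cos(x) + cos(3*x))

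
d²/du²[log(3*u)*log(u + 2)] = (-u^2*log(u) - u^2*log(u + 2) - u^2*log(3) + 2*u^2 - 4*u*log(u + 2) + 4*u - 4*log(u + 2))/(u^4 + 4*u^3 + 4*u^2)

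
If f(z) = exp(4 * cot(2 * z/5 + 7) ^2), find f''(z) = 256*exp(4*cot(2*z/5 + 7)^2)*cot(2*z/5 + 7)^6/25 + 608*exp(4*cot(2*z/5 + 7)^2)*cot(2*z/5 + 7)^4/25 + 384*exp(4*cot(2*z/5 + 7)^2)*cot(2*z/5 + 7)^2/25 + 32*exp(4*cot(2*z/5 + 7)^2)/25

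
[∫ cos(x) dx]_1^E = -sin(1) + sin(E)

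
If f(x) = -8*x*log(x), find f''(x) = -8/x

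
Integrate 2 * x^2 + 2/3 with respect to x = 2*x^3/3 + 2*x/3 + C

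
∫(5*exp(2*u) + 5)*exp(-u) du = 10*sinh(u) + C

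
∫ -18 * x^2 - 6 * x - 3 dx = -6*x^3 - 3*x^2 - 3*x + C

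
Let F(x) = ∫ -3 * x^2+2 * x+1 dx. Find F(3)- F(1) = -16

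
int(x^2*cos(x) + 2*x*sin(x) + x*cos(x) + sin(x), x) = x*(x + 1)*sin(x) + C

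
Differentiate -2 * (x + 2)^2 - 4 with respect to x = -4*x - 8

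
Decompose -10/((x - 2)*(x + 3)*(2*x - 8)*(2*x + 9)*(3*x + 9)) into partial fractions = -80/(5967*(2*x + 9)) + 34/(6615*(x + 3)) - 1/(63*(x + 3)^2) + 1/(390*(x - 2)) - 5/(4998*(x - 4))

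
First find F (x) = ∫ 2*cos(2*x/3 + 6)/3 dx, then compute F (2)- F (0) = -sin(6) + sin(22/3)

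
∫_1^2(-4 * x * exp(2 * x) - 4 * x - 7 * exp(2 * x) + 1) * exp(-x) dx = -11*exp(2) - 7*exp(-1) + 11*exp(-2) + 7*E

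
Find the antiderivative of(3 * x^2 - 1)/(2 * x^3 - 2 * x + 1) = log(2*x^3 - 2*x + 1)/2 + C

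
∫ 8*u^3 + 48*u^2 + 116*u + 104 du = 2*u^4 + 16*u^3 + 58*u^2 + 104*u + C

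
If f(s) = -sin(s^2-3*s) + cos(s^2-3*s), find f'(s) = sqrt(2)*(3 - 2*s)*cos(-s^2 + 3*s + pi/4)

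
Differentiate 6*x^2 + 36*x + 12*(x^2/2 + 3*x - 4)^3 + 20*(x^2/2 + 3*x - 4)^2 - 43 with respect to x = 9*x^5 + 135*x^4 + 524*x^3 - 144*x^2 - 1804*x + 1284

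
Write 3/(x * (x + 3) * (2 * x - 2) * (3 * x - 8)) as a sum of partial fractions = 81/(1360*(3*x - 8)) - 1/(136*(x + 3)) - 3/(40*(x - 1)) + 1/(16*x)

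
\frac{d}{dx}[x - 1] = 1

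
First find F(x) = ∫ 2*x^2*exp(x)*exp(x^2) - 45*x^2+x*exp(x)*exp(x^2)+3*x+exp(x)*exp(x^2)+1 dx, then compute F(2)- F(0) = -112 + 2*exp(6)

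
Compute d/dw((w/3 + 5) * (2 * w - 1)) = 4*w/3 + 29/3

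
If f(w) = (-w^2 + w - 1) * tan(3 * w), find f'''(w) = -162*w^2*tan(3*w)^4 - 216*w^2*tan(3*w)^2 - 54*w^2 + 162*w*tan(3*w)^4 - 108*w*tan(3*w)^3 + 216*w*tan(3*w)^2 - 108*w*tan(3*w) + 54*w - 162*tan(3*w)^4 + 54*tan(3*w)^3 - 234*tan(3*w)^2 + 54*tan(3*w) - 72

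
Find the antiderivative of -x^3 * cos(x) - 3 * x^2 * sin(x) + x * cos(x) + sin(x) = x*(1 - x^2)*sin(x) + C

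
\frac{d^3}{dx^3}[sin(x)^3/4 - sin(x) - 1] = 13*cos(x)/16 + 27*cos(3*x)/16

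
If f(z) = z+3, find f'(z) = 1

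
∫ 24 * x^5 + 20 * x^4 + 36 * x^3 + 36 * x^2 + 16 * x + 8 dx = 4*x^6 + 4*x^5 + 9*x^4 + 12*x^3 + 8*x^2 + 8*x + C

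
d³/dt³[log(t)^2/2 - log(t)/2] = (2*log(t) - 4)/t^3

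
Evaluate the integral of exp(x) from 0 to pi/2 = -1 + exp(pi/2)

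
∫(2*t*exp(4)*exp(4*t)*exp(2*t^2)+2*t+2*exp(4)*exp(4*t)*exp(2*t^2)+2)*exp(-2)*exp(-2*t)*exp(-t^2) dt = 2*sinh((t + 1)^2 + 1) + C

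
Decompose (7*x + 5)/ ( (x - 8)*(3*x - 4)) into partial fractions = -43/(20*(3*x - 4)) + 61/(20*(x - 8))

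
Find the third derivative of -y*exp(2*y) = -8*y*exp(2*y) - 12*exp(2*y)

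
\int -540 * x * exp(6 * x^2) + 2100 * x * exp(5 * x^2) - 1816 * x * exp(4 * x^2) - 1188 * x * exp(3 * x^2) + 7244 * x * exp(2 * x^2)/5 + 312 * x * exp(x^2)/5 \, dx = (-225*exp(5*x^2) + 1050*exp(4*x^2) - 1135*exp(3*x^2) - 990*exp(2*x^2) + 1811*exp(x^2) + 156)*exp(x^2)/5 + C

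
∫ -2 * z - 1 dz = -z^2 - z + C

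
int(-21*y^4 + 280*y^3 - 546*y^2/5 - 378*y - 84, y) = -21*y^5/5 + 70*y^4 - 182*y^3/5 - 189*y^2 - 84*y + C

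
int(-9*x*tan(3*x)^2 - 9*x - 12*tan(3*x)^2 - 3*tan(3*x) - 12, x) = (-3*x - 4)*tan(3*x) + C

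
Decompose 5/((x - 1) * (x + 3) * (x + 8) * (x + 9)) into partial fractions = -1/(12*(x + 9)) + 1/(9*(x + 8)) - 1/(24*(x + 3)) + 1/(72*(x - 1))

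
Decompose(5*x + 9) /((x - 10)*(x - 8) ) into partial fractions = -49/(2*(x - 8)) + 59/(2*(x - 10))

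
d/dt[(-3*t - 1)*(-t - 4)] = 6*t + 13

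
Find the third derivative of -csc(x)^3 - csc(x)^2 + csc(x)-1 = (1 - 8/sin(x) - 33/sin(x)^2 + 24/sin(x)^3 + 60/sin(x)^4)*cos(x)/sin(x)^2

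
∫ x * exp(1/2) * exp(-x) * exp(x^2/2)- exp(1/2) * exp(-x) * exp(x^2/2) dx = exp((x - 1)^2/2) + C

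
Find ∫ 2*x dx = x^2 + C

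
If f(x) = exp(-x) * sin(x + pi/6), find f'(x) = sqrt(2)*exp(-x)*cos(x + 5*pi/12)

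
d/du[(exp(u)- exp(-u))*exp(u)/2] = exp(2*u)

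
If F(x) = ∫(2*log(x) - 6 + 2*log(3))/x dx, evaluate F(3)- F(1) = -(-3 + log(3))^2 + (-3 + log(9))^2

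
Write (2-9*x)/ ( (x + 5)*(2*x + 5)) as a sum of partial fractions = 49/(5*(2*x + 5)) - 47/(5*(x + 5))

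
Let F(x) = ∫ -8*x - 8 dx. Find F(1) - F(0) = -12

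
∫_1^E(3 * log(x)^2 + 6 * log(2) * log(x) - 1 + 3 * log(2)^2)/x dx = -1 - log(2)^3 + (log(2) + 1)^3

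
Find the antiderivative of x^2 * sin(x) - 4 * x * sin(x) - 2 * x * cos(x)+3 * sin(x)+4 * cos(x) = (1 - (x - 2)^2)*cos(x) + C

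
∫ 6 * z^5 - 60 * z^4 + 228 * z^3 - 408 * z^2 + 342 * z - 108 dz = z^6 - 12*z^5 + 57*z^4 - 136*z^3 + 171*z^2 - 108*z + C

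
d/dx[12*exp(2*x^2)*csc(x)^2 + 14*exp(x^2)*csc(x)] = 2*(24*x*exp(x^2)/sin(x) + 14*x - 12*exp(x^2)*cos(x)/sin(x)^2 - 7*cos(x)/sin(x))*exp(x^2)/sin(x)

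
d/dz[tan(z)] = cos(z)^(-2)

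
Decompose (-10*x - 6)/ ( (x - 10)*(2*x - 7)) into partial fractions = 82/(13*(2*x - 7)) - 106/(13*(x - 10))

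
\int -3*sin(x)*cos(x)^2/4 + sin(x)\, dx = cos(x)^3/4 - cos(x) + C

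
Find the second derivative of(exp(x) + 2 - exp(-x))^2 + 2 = (4*exp(4*x) + 4*exp(3*x) - 4*exp(x) + 4)*exp(-2*x)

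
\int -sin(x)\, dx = cos(x) + C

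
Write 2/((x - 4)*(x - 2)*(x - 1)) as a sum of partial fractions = 2/(3*(x - 1)) - 1/(x - 2) + 1/(3*(x - 4))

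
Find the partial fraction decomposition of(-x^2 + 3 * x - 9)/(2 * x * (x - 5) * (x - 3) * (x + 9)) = 13/(336*(x + 9)) + 1/(16*(x - 3)) - 19/(280*(x - 5)) - 1/(30*x)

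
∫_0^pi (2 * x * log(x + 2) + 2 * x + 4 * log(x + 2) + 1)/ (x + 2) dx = -log(2) + (1 + 2*pi)*log(2 + pi)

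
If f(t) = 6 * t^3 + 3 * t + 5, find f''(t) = 36*t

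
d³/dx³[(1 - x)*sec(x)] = (x*sin(x)/cos(x) - 6*x*sin(x)/cos(x)^3 - sin(x)/cos(x) + 6*sin(x)/cos(x)^3 + 3 - 6/cos(x)^2)/cos(x)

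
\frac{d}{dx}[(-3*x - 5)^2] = 18*x + 30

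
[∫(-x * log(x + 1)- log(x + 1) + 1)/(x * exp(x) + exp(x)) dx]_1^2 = -exp(-1)*log(2) + exp(-2)*log(3)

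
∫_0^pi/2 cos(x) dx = 1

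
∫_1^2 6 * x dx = 9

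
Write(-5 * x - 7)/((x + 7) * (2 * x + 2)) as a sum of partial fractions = -7/(3*(x + 7)) - 1/(6*(x + 1))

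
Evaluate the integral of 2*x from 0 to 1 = 1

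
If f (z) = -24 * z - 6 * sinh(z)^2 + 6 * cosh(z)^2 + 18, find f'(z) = -24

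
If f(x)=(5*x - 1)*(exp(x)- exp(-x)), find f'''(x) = (5*x*exp(2*x) + 5*x + 14*exp(2*x) - 16)*exp(-x)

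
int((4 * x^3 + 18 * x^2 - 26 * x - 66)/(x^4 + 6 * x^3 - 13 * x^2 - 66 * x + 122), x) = log((x^2 + 3*x - 11)^2 + 1) + C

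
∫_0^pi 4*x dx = 2*pi^2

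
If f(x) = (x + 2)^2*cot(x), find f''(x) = 2*x^2/tan(x) + 2*x^2/tan(x)^3 - 4*x + 8*x/tan(x) - 4*x/tan(x)^2 + 8*x/tan(x)^3 - 8 + 10/tan(x) - 8/tan(x)^2 + 8/tan(x)^3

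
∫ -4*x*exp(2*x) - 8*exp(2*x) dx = (-2*x - 3)*exp(2*x) + C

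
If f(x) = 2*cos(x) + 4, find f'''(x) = 2*sin(x)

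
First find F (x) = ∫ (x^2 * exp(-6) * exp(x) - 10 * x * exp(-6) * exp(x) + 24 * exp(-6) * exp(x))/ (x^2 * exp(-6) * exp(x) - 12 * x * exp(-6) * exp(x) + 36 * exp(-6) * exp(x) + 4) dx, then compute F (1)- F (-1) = -log(49*exp(-7)/4 + 1) + log(25*exp(-5)/4 + 1)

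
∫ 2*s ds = s^2 + C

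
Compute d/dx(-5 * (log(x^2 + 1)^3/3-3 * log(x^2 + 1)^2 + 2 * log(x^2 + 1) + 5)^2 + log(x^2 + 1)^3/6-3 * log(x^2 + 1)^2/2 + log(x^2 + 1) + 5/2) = (-20*x*log(x^2 + 1)^5 + 300*x*log(x^2 + 1)^4 - 1240*x*log(x^2 + 1)^3 + 783*x*log(x^2 + 1)^2 + 1542*x*log(x^2 + 1) - 594*x)/(3*x^2 + 3)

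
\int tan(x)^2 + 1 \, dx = tan(x) + C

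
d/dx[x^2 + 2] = 2*x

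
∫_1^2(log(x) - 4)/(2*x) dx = -4 + (-2 + log(2)/2)^2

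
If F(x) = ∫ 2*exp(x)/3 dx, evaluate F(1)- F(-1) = -2*exp(-1)/3 + 2*E/3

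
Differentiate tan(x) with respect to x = cos(x)^(-2)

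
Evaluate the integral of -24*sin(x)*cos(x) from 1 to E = -6*cos(2) + 6*cos(2*E)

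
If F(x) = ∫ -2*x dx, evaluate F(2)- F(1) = -3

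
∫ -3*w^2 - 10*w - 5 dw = -w^3 - 5*w^2 - 5*w + C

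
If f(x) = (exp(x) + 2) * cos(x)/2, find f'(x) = sqrt(2)*exp(x)*cos(x + pi/4)/2 - sin(x)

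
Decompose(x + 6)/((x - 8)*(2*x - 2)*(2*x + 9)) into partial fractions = 3/(275*(2*x + 9)) - 1/(22*(x - 1)) + 1/(25*(x - 8))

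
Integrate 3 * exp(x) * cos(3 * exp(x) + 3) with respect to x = sin(3*exp(x) + 3) + C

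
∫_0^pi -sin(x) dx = -2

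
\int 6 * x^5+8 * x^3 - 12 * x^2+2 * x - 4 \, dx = x^6 + 2*x^4 - 4*x^3 + x^2 - 4*x + C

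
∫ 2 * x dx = x^2 + C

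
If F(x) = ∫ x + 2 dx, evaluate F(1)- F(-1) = 4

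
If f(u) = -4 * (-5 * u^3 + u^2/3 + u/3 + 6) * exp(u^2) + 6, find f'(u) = 40*u^4*exp(u^2) - 8*u^3*exp(u^2)/3 + 172*u^2*exp(u^2)/3 - 152*u*exp(u^2)/3 - 4*exp(u^2)/3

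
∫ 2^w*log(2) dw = 2^w + C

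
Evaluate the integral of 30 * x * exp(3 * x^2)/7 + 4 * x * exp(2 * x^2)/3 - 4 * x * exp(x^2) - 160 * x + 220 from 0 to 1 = -2*E + exp(2)/3 + 5*exp(3)/7 + 2960/21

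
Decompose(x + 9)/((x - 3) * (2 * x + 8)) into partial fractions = -5/(14*(x + 4)) + 6/(7*(x - 3))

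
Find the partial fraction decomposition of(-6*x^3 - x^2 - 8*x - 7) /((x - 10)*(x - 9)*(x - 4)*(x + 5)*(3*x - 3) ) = 379/(17010*(x + 5)) + 11/(1944*(x - 1)) - 439/(2430*(x - 4)) + 2267/(840*(x - 9)) - 6187/(2430*(x - 10))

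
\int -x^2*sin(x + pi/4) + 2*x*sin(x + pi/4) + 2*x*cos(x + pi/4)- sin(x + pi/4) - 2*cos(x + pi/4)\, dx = (x - 1)^2*cos(x + pi/4) + C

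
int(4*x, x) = 2*x^2 + C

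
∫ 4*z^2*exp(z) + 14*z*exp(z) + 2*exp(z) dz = (4*z^2 + 6*z - 4)*exp(z) + C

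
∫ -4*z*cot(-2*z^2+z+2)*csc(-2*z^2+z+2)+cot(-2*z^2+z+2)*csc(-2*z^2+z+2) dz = -csc(-2*z^2 + z + 2) + C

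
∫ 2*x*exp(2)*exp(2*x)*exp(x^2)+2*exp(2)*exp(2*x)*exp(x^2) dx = exp((x + 1)^2 + 1) + C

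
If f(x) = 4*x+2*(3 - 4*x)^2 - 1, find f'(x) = 64*x - 44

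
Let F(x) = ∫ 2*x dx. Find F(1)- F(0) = 1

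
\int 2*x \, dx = x^2 + C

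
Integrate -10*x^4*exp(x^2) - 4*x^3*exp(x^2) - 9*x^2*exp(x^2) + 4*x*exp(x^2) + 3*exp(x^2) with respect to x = (-5*x^3 - 2*x^2 + 3*x + 4)*exp(x^2) + C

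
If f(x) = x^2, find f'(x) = 2*x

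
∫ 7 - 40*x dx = -20*x^2 + 7*x + C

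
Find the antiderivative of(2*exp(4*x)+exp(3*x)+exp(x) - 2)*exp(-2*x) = 4*sinh(x)^2 + 2*sinh(x) + C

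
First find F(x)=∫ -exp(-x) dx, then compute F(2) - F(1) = -exp(-1) + exp(-2)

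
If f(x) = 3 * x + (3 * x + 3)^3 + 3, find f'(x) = 81*x^2 + 162*x + 84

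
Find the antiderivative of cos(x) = sin(x) + C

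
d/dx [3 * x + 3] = 3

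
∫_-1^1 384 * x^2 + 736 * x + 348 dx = 952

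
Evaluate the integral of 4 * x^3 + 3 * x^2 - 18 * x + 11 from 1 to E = (-1 + E)^3*(E + 4)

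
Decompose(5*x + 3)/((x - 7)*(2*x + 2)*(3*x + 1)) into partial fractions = -3/(22*(3*x + 1)) - 1/(16*(x + 1)) + 19/(176*(x - 7))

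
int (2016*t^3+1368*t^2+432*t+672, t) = 504*t^4 + 456*t^3 + 216*t^2 + 672*t + C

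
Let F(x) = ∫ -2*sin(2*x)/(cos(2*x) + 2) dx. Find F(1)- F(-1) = 0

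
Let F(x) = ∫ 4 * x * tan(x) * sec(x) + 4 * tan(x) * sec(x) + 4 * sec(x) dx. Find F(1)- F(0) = -4 + 8*sec(1)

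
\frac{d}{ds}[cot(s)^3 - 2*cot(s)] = -3*cot(s)^4 - cot(s)^2 + 2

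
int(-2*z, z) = -z^2 + C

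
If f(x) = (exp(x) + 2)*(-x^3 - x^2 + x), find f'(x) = -x^3*exp(x) - 4*x^2*exp(x) - 6*x^2 - x*exp(x) - 4*x + exp(x) + 2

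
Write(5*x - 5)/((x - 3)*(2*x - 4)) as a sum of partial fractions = -5/(2*(x - 2)) + 5/(x - 3)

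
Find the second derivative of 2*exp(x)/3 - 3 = 2*exp(x)/3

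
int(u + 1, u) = u^2/2 + u + C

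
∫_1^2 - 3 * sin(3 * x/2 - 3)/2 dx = 1 - cos(3/2)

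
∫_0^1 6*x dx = 3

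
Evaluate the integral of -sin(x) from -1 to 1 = 0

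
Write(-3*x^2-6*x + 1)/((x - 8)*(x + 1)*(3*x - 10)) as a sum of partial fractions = 471/(182*(3*x - 10)) + 4/(117*(x + 1)) - 239/(126*(x - 8))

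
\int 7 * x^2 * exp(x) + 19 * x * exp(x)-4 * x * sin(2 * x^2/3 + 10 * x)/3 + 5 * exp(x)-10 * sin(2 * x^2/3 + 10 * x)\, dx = x*(7*x + 5)*exp(x) + cos(2*x*(x + 15)/3) + C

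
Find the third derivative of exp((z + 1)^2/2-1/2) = z^3*exp(z^2/2 + z) + 3*z^2*exp(z^2/2 + z) + 6*z*exp(z^2/2 + z) + 4*exp(z^2/2 + z)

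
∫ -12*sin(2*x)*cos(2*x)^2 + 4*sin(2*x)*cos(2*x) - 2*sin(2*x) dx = (-16*sin(x)^4 + 20*sin(x)^2 - 10)*sin(x)^2 + C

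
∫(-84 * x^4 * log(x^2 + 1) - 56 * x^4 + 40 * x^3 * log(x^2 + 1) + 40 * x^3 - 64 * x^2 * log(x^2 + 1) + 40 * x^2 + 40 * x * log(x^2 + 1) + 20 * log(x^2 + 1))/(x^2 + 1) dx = 4*x*(-7*x^2 + 5*x + 5)*log(x^2 + 1) + C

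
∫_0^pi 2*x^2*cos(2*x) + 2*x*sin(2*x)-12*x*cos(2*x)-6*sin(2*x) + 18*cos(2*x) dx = 0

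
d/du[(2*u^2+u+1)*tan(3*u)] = 6*u^2/cos(3*u)^2 + 4*u*tan(3*u) + 3*u/cos(3*u)^2 + tan(3*u) + 3/cos(3*u)^2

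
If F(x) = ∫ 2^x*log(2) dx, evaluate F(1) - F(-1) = 3/2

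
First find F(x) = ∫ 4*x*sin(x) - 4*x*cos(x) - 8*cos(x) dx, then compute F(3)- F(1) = 8*sqrt(2)*(sin(pi/4 + 1) - 2*sin(pi/4 + 3))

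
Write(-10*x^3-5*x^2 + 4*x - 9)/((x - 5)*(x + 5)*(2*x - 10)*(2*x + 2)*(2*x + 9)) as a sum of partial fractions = -3132/(2527*(2*x + 9)) + 137/(200*(x + 5)) - 1/(504*(x + 1)) - 20569/(324900*(x - 5)) - 341/(1140*(x - 5)^2)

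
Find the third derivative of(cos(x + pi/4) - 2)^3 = 51*sin(x + pi/4)/4 - 24*cos(2*x) + 27*cos(3*x + pi/4)/4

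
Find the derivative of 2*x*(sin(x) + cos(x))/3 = 2*sqrt(2)*(x*cos(x + pi/4) + sin(x + pi/4))/3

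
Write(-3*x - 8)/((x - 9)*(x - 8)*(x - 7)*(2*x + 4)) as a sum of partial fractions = 1/(990*(x + 2)) - 29/(36*(x - 7)) + 8/(5*(x - 8)) - 35/(44*(x - 9))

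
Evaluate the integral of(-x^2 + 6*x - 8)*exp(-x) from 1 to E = -exp(-1) + (-2 + E)^2*exp(-E)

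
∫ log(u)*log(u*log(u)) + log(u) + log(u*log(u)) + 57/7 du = u*(7*log(u)*log(u*log(u)) + 50)/7 + C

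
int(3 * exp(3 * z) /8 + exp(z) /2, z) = (exp(2*z) + 4)*exp(z)/8 + C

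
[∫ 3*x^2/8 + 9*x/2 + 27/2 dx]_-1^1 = 109/4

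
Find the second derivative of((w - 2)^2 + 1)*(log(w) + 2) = (2*w^2*log(w) + 7*w^2 - 4*w - 5)/w^2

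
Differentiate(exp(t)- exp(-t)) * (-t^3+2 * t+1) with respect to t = (-t^3*exp(2*t) - t^3 - 3*t^2*exp(2*t) + 3*t^2 + 2*t*exp(2*t) + 2*t + 3*exp(2*t) - 1)*exp(-t)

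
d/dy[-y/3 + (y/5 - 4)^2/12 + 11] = y/150 - 7/15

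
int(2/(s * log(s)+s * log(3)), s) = 2*log(log(3*s)) + C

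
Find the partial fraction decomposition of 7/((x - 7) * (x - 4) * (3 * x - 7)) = 9/(10*(3*x - 7)) - 7/(15*(x - 4)) + 1/(6*(x - 7))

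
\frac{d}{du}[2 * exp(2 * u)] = 4*exp(2*u)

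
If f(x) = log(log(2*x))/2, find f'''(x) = (2*log(x)^2 + 4*log(2)*log(x) + 3*log(x) + 2*log(2)^2 + 2 + 3*log(2))/(2*x^3*log(x)^3 + 6*x^3*log(2)*log(x)^2 + 6*x^3*log(2)^2*log(x) + 2*x^3*log(2)^3)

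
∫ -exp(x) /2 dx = -exp(x)/2 + C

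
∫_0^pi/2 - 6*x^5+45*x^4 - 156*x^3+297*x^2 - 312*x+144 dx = (-4 - pi^2/4 + 3*pi/2)^3 + 64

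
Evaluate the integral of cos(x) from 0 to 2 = sin(2)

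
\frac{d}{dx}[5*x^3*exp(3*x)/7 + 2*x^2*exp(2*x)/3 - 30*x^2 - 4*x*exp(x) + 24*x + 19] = 15*x^3*exp(3*x)/7 + 15*x^2*exp(3*x)/7 + 4*x^2*exp(2*x)/3 + 4*x*exp(2*x)/3 - 4*x*exp(x) - 60*x - 4*exp(x) + 24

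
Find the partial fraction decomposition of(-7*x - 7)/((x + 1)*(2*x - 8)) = -7/(2*(x - 4))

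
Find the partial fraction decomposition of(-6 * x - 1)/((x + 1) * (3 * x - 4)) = -27/(7*(3*x - 4)) - 5/(7*(x + 1))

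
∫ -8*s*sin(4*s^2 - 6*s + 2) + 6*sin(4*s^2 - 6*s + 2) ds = cos(4*s^2 - 6*s + 2) + C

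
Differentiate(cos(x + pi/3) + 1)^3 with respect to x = -3*sin(x + pi/3)*cos(x + pi/3)^2 - 3*sin(x + pi/3) - 3*cos(2*x + pi/6)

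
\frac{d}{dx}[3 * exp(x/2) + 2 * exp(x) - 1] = 3*exp(x/2)/2 + 2*exp(x)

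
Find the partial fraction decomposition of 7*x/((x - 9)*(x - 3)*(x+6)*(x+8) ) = 28/(187*(x + 8)) - 7/(45*(x + 6)) - 7/(198*(x - 3)) + 7/(170*(x - 9))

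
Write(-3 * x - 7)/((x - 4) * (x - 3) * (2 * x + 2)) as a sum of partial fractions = -1/(10*(x + 1)) + 2/(x - 3) - 19/(10*(x - 4))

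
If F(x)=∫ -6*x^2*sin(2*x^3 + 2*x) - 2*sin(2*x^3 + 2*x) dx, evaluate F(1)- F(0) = -1 + cos(4)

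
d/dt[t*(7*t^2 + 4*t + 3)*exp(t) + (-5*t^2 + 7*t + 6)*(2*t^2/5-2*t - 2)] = 7*t^3*exp(t) - 8*t^3 + 25*t^2*exp(t) + 192*t^2/5 + 11*t*exp(t) - 16*t/5 + 3*exp(t) - 26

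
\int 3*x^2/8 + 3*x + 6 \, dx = x^3/8 + 3*x^2/2 + 6*x + C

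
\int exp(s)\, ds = exp(s) + C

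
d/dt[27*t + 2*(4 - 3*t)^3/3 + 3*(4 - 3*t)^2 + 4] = -54*t^2 + 198*t - 141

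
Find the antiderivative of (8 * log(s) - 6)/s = 2*(2*log(s) - 3)*log(s) + C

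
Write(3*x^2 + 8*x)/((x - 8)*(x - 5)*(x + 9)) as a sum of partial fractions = 171/(238*(x + 9)) - 115/(42*(x - 5)) + 256/(51*(x - 8))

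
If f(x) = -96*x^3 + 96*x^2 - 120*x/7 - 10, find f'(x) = -288*x^2 + 192*x - 120/7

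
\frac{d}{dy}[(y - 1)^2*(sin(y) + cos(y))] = -y^2*sin(y) + y^2*cos(y) + 4*y*sin(y) - 3*sin(y) - cos(y)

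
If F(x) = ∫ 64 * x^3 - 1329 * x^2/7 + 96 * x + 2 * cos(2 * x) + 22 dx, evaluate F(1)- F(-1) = -578/7 + 2*sin(2)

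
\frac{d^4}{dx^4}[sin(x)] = sin(x)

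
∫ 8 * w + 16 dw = 4*w^2 + 16*w + C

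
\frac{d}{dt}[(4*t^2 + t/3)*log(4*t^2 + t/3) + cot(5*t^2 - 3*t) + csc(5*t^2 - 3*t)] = 8*t*log(4*t^2 + t/3) - 10*t*cot(5*t^2 - 3*t)^2 - 10*t*cot(5*t^2 - 3*t)*csc(5*t^2 - 3*t) - 2*t + log(4*t^2 + t/3)/3 + 3*cot(5*t^2 - 3*t)^2 + 3*cot(5*t^2 - 3*t)*csc(5*t^2 - 3*t) + 10/3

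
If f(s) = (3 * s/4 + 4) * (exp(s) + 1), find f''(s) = 3*s*exp(s)/4 + 11*exp(s)/2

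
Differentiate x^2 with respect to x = 2*x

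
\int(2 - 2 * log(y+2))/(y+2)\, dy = (2 - log(y + 2))*log(y + 2) + C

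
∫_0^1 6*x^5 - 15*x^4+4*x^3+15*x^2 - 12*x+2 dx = 0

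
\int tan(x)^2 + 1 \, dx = tan(x) + C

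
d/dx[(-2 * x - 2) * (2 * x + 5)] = -8*x - 14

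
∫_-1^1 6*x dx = 0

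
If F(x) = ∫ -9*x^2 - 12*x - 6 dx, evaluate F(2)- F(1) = -45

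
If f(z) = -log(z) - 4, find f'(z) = -1/z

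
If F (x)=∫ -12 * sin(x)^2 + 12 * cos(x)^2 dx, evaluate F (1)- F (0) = 6*sin(2)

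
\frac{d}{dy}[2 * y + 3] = 2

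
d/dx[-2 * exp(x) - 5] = -2*exp(x)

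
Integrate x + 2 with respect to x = x^2/2 + 2*x + C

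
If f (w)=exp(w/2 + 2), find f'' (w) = exp(w/2 + 2)/4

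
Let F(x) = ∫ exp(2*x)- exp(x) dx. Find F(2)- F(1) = -3*exp(2)/2 + E + exp(4)/2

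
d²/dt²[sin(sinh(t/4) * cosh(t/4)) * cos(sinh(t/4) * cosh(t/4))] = -(cosh(t) - 1)*sin(2*sinh(t/4)*cosh(t/4))/32 - sin(2*sinh(t/4)*cosh(t/4))*sinh(t/4)^4/8 - sin(2*sinh(t/4)*cosh(t/4))*cosh(t/4)^4/8 + cos(2*sinh(t/4)*cosh(t/4))*sinh(t/2)/8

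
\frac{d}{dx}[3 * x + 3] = 3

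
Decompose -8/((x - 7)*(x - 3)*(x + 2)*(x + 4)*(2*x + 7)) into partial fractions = 128/(819*(2*x + 7)) - 4/(77*(x + 4)) - 4/(135*(x + 2)) + 2/(455*(x - 3)) - 2/(2079*(x - 7))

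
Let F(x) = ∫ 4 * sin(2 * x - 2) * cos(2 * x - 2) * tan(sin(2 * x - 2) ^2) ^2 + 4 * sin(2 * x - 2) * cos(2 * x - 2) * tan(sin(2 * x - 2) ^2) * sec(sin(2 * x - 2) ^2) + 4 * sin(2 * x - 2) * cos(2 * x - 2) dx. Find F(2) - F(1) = -1 + tan(sin(2)^2) + sec(sin(2)^2)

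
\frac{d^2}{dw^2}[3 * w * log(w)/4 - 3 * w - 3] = 3/(4*w)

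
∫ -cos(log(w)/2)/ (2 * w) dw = -sin(log(w)/2) + C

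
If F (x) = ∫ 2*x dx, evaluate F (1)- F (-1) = 0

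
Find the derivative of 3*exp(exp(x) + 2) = 3*exp(x + exp(x) + 2)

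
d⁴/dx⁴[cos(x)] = cos(x)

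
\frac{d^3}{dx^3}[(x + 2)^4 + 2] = 24*x + 48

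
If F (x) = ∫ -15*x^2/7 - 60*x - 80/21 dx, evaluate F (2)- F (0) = -400/3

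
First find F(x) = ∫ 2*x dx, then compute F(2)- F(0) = 4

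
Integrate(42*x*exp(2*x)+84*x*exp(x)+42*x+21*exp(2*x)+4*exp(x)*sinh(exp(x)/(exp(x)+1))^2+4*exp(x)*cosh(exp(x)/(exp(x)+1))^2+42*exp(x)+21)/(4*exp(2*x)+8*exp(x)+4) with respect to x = 21*x^2/4 + 21*x/4 + sinh(2*exp(x)/(exp(x) + 1))/2 + C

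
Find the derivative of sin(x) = cos(x)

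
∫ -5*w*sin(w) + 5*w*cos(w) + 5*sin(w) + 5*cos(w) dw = 5*sqrt(2)*w*sin(w + pi/4) + C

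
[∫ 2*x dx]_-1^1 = 0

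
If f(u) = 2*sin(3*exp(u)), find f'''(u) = 6*(-9*exp(2*u)*cos(3*exp(u)) - 9*exp(u)*sin(3*exp(u)) + cos(3*exp(u)))*exp(u)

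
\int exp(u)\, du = exp(u) + C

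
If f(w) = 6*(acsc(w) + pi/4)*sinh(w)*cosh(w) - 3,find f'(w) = (12*w^2*sqrt(1 - 1/w^2)*cosh(2*w)*acsc(w) + 3*pi*w^2*sqrt(1 - 1/w^2)*cosh(2*w) - 6*sinh(2*w))/(2*w^2*sqrt(1 - 1/w^2))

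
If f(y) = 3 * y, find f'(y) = 3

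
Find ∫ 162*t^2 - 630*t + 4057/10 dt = 54*t^3 - 315*t^2 + 4057*t/10 + C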